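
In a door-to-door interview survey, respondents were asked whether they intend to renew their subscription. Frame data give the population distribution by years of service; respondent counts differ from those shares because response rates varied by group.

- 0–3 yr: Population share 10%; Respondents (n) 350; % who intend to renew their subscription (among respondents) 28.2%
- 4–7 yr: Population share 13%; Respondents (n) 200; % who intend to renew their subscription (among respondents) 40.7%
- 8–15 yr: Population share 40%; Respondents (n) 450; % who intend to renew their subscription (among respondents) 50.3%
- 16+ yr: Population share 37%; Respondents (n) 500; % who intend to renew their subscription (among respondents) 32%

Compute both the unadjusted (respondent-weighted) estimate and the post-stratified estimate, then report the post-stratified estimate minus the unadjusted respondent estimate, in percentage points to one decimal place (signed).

Naive respondent-only estimate (weights = respondent counts):
  (350/1500)×28.2 + (200/1500)×40.7 + (450/1500)×50.3 + (500/1500)×32 = 37.7633%
Post-stratifying to population shares instead:
  0.1×28.2 + 0.13×40.7 + 0.4×50.3 + 0.37×32 = 40.071%
Difference = 40.071 − 37.7633 = 2.3077 pp.

+2.3 percentage points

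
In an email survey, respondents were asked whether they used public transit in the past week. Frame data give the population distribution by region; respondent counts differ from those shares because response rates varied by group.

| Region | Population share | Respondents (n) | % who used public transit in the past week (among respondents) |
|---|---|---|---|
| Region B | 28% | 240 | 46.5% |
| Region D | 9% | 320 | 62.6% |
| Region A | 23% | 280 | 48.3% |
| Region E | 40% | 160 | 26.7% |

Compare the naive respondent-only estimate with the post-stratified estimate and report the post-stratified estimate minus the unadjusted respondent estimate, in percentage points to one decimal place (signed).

Unadjusted (pooled respondent) estimate weights by respondent counts:
  (240/1000)×46.5 + (320/1000)×62.6 + (280/1000)×48.3 + (160/1000)×26.7 = 48.988%
Post-stratifying to population shares instead:
  0.28×46.5 + 0.09×62.6 + 0.23×48.3 + 0.4×26.7 = 40.443%
Difference = 40.443 − 48.988 = -8.545 pp.

-8.5 percentage points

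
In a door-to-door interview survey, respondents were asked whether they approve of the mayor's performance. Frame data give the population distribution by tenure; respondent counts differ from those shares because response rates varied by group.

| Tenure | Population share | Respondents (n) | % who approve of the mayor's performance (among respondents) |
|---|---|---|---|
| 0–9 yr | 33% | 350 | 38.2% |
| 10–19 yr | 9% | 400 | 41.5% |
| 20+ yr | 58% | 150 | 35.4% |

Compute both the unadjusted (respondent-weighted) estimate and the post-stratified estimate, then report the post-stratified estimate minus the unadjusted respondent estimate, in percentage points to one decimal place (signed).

-2.3 percentage points

Unadjusted (pooled respondent) estimate weights by respondent counts:
  (350/900)×38.2 + (400/900)×41.5 + (150/900)×35.4 = 39.2%
Post-stratifying to population shares instead:
  0.33×38.2 + 0.09×41.5 + 0.58×35.4 = 36.873%
Difference = 36.873 − 39.2 = -2.327 pp.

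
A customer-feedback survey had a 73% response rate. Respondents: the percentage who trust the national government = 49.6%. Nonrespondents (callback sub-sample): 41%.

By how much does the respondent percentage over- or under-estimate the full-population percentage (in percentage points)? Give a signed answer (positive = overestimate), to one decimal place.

Nonresponse fraction = 1 − 0.73 = 0.27.
Bias = (nonresponse fraction) × (respondent percentage − nonrespondent percentage)
     = 0.27 × (49.6 − 41) = 0.27 × 8.6 = 2.322.

+2.3 percentage points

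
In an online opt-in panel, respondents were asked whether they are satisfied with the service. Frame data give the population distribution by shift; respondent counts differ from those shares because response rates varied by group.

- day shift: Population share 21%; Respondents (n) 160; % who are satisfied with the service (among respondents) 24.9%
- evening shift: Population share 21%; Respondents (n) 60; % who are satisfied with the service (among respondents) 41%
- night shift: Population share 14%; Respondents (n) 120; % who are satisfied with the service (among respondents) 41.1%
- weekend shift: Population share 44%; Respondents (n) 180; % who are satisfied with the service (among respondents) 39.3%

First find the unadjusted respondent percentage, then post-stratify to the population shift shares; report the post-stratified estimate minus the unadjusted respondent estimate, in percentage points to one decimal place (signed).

Without adjustment, the pooled respondent share is:
  (160/520)×24.9 + (60/520)×41 + (120/520)×41.1 + (180/520)×39.3 = 35.4808%
Reweighting by population shift shares:
  0.21×24.9 + 0.21×41 + 0.14×41.1 + 0.44×39.3 = 36.885%
Difference = 36.885 − 35.4808 = 1.4042 pp.

+1.4 percentage points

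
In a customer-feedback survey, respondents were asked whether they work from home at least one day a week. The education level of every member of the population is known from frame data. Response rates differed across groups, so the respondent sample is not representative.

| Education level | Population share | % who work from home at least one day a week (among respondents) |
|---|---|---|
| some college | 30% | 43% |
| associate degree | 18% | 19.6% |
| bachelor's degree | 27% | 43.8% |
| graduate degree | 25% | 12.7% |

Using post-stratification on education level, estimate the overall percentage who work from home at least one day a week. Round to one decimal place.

Post-stratification weights by population share, not respondent share:
  some college: 0.3 × 43 = 12.9
  associate degree: 0.18 × 19.6 = 3.528
  bachelor's degree: 0.27 × 43.8 = 11.826
  graduate degree: 0.25 × 12.7 = 3.175
Post-stratified estimate = 31.429 → 31.4%.

31.4%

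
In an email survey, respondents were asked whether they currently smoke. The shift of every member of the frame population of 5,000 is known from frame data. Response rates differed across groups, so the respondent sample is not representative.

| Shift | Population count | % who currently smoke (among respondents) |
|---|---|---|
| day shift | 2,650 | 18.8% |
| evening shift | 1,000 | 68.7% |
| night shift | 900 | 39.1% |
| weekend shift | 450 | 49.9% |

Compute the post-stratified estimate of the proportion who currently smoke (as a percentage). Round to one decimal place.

Each cell contributes population-share × respondent value:
  day shift: (2,650/5,000) × 18.8 = 9.964
  evening shift: (1,000/5,000) × 68.7 = 13.74
  night shift: (900/5,000) × 39.1 = 7.038
  weekend shift: (450/5,000) × 49.9 = 4.491
Post-stratified estimate = 35.233 → 35.2%.

35.2%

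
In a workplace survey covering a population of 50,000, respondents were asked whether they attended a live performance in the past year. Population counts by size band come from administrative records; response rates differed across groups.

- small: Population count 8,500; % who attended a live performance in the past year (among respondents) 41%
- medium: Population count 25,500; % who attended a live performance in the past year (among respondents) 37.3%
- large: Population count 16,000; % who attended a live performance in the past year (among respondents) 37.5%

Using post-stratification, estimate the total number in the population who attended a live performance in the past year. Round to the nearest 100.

19,000

Apply each group's respondent rate to its population count:
  small: 8,500 × 41% = 3485
  medium: 25,500 × 37.3% = 9511.5
  large: 16,000 × 37.5% = 6000
Estimated total = 18996.5 → 19,000.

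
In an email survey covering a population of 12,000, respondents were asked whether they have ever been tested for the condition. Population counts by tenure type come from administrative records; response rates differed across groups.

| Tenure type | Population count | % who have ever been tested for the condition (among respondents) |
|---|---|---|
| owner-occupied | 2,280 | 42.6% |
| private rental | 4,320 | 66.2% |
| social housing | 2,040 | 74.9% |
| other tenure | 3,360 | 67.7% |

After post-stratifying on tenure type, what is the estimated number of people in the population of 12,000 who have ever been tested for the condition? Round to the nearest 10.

Apply each group's respondent rate to its population count:
  owner-occupied: 2,280 × 42.6% = 971.28
  private rental: 4,320 × 66.2% = 2859.84
  social housing: 2,040 × 74.9% = 1527.96
  other tenure: 3,360 × 67.7% = 2274.72
Estimated total = 7633.8 → 7,630.

7,630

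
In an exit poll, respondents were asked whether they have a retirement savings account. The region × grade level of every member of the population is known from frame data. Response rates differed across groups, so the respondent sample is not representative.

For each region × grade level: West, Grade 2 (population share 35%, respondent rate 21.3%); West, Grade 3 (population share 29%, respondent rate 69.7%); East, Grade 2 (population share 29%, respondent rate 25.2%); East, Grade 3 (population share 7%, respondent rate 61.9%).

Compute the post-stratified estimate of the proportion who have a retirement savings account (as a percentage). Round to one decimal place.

39.3%

Reweight to the known region × grade level distribution:
  West, Grade 2: 0.35 × 21.3 = 7.455
  West, Grade 3: 0.29 × 69.7 = 20.213
  East, Grade 2: 0.29 × 25.2 = 7.308
  East, Grade 3: 0.07 × 61.9 = 4.333
Post-stratified estimate = 39.309 → 39.3%.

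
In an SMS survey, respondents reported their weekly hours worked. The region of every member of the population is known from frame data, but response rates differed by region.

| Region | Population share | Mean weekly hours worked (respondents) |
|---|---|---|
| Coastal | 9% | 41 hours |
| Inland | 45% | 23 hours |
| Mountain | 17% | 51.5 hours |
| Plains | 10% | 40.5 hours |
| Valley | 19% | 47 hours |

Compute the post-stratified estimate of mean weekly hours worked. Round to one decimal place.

Weight each group's respondent value by its population share:
  Coastal: 0.09 × 41 = 3.69
  Inland: 0.45 × 23 = 10.35
  Mountain: 0.17 × 51.5 = 8.755
  Plains: 0.1 × 40.5 = 4.05
  Valley: 0.19 × 47 = 8.93
Post-stratified estimate = 35.775 → 35.8.

35.8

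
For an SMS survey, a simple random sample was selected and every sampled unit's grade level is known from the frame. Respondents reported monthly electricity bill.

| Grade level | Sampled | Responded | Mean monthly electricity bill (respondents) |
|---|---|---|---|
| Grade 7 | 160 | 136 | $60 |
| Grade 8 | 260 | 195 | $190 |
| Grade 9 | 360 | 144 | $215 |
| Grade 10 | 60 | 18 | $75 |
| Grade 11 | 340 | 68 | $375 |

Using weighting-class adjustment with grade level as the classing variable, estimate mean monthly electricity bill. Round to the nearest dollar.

Class response rates: Grade 7 136/160 = 85%, Grade 8 195/260 = 75%, Grade 9 144/360 = 40%, Grade 10 18/60 = 30%, Grade 11 68/340 = 20%.
Each respondent's weight = sampled/responded in their class; summing within a class gives n_sampled, so:
  Grade 7: 160 × 60 = 9600
  Grade 8: 260 × 190 = 49,400
  Grade 9: 360 × 215 = 77,400
  Grade 10: 60 × 75 = 4500
  Grade 11: 340 × 375 = 127,500
Adjusted estimate = 268,400 / 1,180 = 227.458 → $227.

$227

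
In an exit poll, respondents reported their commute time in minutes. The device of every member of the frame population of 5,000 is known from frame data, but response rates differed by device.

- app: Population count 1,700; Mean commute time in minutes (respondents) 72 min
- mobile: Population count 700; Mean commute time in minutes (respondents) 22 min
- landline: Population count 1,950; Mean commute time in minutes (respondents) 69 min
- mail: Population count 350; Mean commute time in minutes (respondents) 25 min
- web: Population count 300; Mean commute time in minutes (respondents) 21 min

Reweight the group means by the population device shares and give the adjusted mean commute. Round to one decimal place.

57.5

Post-stratification weights by population share, not respondent share:
  app: (1,700/5,000) × 72 = 24.48
  mobile: (700/5,000) × 22 = 3.08
  landline: (1,950/5,000) × 69 = 26.91
  mail: (350/5,000) × 25 = 1.75
  web: (300/5,000) × 21 = 1.26
Post-stratified estimate = 57.48 → 57.5.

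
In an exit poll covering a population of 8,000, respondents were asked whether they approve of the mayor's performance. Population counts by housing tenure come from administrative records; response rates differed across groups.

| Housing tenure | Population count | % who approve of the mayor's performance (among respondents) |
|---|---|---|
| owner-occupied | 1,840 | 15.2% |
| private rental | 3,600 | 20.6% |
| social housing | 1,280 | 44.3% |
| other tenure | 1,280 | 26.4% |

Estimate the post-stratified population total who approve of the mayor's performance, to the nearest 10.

1,930

Estimated count per cell = population count × respondent percentage:
  owner-occupied: 1,840 × 15.2% = 279.68
  private rental: 3,600 × 20.6% = 741.6
  social housing: 1,280 × 44.3% = 567.04
  other tenure: 1,280 × 26.4% = 337.92
Estimated total = 1926.24 → 1,930.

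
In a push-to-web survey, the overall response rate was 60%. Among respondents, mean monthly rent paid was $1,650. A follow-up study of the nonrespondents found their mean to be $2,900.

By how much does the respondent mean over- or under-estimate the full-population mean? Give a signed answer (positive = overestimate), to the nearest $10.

Nonresponse fraction = 1 − 0.6 = 0.4.
Bias = (nonresponse fraction) × (respondent mean − nonrespondent mean)
     = 0.4 × (1650 − 2900) = 0.4 × -1250 = -500.

-$500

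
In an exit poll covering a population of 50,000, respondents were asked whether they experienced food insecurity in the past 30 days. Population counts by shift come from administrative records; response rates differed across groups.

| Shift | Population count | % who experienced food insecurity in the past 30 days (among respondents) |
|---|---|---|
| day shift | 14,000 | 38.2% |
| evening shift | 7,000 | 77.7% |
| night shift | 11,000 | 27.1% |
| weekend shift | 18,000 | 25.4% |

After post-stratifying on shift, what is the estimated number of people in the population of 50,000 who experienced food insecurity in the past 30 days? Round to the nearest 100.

18,300

Estimated count per cell = population count × respondent percentage:
  day shift: 14,000 × 38.2% = 5348
  evening shift: 7,000 × 77.7% = 5439
  night shift: 11,000 × 27.1% = 2981
  weekend shift: 18,000 × 25.4% = 4572
Estimated total = 18,340 → 18,300.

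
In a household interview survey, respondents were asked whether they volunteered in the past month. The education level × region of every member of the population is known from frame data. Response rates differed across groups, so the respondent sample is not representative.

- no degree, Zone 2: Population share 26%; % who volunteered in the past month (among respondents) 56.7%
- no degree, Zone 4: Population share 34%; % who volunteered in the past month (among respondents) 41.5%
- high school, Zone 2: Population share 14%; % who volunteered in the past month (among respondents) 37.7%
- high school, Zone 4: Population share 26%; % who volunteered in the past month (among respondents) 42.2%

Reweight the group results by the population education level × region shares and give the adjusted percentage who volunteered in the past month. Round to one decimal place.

45.1%

Each cell contributes population-share × respondent value:
  no degree, Zone 2: 0.26 × 56.7 = 14.742
  no degree, Zone 4: 0.34 × 41.5 = 14.11
  high school, Zone 2: 0.14 × 37.7 = 5.278
  high school, Zone 4: 0.26 × 42.2 = 10.972
Post-stratified estimate = 45.102 → 45.1%.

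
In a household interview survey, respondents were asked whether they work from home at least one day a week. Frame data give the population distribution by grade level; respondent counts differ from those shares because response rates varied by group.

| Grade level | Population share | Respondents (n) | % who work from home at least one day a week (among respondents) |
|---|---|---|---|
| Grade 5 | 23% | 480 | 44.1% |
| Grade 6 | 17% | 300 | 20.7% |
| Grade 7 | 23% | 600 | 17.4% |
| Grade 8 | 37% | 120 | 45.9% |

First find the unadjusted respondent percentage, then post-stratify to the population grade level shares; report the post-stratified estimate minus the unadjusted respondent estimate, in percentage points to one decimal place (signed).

+5.8 percentage points

Unadjusted (pooled respondent) estimate weights by respondent counts:
  (480/1500)×44.1 + (300/1500)×20.7 + (600/1500)×17.4 + (120/1500)×45.9 = 28.884%
Reweighting by population grade level shares:
  0.23×44.1 + 0.17×20.7 + 0.23×17.4 + 0.37×45.9 = 34.647%
Difference = 34.647 − 28.884 = 5.763 pp.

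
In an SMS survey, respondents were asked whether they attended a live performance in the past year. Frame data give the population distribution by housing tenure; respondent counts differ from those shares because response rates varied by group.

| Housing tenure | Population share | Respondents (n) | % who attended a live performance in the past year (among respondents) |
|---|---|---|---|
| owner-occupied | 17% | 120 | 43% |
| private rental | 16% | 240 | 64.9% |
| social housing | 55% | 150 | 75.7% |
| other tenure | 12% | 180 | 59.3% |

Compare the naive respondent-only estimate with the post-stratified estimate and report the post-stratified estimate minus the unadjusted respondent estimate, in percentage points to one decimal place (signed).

Unadjusted (pooled respondent) estimate weights by respondent counts:
  (120/690)×43 + (240/690)×64.9 + (150/690)×75.7 + (180/690)×59.3 = 61.9783%
Reweighting by population housing tenure shares:
  0.17×43 + 0.16×64.9 + 0.55×75.7 + 0.12×59.3 = 66.445%
Difference = 66.445 − 61.9783 = 4.4667 pp.

+4.5 percentage points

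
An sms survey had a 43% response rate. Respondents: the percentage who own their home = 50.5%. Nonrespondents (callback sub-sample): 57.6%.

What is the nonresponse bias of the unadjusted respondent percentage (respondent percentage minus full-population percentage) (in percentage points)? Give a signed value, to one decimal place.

-4.0 percentage points

Nonresponse fraction = 1 − 0.43 = 0.57.
Bias = (nonresponse fraction) × (respondent percentage − nonrespondent percentage)
     = 0.57 × (50.5 − 57.6) = 0.57 × -7.1 = -4.047.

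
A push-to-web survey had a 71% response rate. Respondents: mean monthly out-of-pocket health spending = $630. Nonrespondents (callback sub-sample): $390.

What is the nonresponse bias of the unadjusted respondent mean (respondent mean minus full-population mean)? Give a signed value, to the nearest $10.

+$70

Nonresponse fraction = 1 − 0.71 = 0.29.
Bias = (nonresponse fraction) × (respondent mean − nonrespondent mean)
     = 0.29 × (630 − 390) = 0.29 × 240 = 69.6.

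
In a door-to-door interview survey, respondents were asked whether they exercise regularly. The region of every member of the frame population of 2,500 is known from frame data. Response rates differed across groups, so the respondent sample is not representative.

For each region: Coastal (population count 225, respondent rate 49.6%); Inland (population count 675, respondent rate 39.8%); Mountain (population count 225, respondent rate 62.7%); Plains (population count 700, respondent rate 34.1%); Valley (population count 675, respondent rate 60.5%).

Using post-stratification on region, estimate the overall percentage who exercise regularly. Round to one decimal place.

Post-stratification weights by population share, not respondent share:
  Coastal: (225/2,500) × 49.6 = 4.464
  Inland: (675/2,500) × 39.8 = 10.746
  Mountain: (225/2,500) × 62.7 = 5.643
  Plains: (700/2,500) × 34.1 = 9.548
  Valley: (675/2,500) × 60.5 = 16.335
Post-stratified estimate = 46.736 → 46.7%.

46.7%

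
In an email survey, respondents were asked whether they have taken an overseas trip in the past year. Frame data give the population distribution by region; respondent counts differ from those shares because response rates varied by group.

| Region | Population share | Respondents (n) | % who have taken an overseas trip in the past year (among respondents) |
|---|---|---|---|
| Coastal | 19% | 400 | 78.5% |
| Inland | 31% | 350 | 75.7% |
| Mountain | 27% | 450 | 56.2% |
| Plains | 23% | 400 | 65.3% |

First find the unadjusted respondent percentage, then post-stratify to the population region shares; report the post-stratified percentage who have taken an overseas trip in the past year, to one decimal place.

68.6%

Without adjustment, the pooled respondent share is:
  (400/1600)×78.5 + (350/1600)×75.7 + (450/1600)×56.2 + (400/1600)×65.3 = 68.3156%
Post-stratifying to population shares instead:
  0.19×78.5 + 0.31×75.7 + 0.27×56.2 + 0.23×65.3 = 68.575%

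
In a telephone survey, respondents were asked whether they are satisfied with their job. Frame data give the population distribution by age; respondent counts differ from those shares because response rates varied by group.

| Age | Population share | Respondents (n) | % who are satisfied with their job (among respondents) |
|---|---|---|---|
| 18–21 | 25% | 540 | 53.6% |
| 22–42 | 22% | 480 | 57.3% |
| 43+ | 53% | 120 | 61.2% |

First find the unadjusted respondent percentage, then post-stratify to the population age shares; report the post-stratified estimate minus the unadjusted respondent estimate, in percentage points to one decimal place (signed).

+2.5 percentage points

Naive respondent-only estimate (weights = respondent counts):
  (540/1140)×53.6 + (480/1140)×57.3 + (120/1140)×61.2 = 55.9579%
Reweighting by population age shares:
  0.25×53.6 + 0.22×57.3 + 0.53×61.2 = 58.442%
Difference = 58.442 − 55.9579 = 2.4841 pp.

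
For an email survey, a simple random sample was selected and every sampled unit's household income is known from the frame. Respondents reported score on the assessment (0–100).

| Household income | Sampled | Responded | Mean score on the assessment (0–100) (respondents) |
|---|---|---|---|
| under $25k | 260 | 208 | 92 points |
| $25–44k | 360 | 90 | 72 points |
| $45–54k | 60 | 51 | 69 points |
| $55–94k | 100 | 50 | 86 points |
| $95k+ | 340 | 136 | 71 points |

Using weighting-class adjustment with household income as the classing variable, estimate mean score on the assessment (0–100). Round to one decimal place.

Response rates by class: under $25k 208/260 = 80%, $25–44k 90/360 = 25%, $45–54k 51/60 = 85%, $55–94k 50/100 = 50%, $95k+ 136/340 = 40%.
With weight = n_sampled/n_responded per class, the weighted class total is n_sampled:
  under $25k: 260 × 92 = 23,920
  $25–44k: 360 × 72 = 25,920
  $45–54k: 60 × 69 = 4140
  $55–94k: 100 × 86 = 8600
  $95k+: 340 × 71 = 24,140
Adjusted estimate = 86,720 / 1,120 = 77.4286 → 77.4.

77.4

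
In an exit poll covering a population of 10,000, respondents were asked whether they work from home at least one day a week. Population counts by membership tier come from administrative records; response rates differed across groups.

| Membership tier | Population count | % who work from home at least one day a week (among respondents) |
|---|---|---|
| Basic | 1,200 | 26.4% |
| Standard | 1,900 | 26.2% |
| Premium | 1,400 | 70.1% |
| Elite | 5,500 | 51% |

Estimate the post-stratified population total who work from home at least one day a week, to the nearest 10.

Each cell contributes its population count × the respondent rate:
  Basic: 1,200 × 26.4% = 316.8
  Standard: 1,900 × 26.2% = 497.8
  Premium: 1,400 × 70.1% = 981.4
  Elite: 5,500 × 51% = 2805
Estimated total = 4601 → 4,600.

4,600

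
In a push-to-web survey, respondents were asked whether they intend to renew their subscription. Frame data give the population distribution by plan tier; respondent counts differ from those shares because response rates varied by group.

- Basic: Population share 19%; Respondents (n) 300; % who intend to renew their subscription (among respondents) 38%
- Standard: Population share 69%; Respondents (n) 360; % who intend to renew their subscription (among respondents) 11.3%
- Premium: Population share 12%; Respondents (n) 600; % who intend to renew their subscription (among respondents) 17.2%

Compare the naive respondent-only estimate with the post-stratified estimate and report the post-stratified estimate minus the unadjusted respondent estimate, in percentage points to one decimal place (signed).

Unadjusted (pooled respondent) estimate weights by respondent counts:
  (300/1260)×38 + (360/1260)×11.3 + (600/1260)×17.2 = 20.4667%
Reweighting by population plan tier shares:
  0.19×38 + 0.69×11.3 + 0.12×17.2 = 17.081%
Difference = 17.081 − 20.4667 = -3.3857 pp.

-3.4 percentage points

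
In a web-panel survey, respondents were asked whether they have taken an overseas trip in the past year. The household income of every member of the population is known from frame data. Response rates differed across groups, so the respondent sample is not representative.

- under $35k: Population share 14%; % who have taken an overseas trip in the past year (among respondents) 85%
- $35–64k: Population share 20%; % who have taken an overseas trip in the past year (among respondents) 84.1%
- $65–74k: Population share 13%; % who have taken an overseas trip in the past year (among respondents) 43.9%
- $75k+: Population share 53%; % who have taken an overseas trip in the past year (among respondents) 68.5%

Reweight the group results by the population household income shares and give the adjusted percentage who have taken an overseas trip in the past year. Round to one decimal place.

Post-stratification weights by population share, not respondent share:
  under $35k: 0.14 × 85 = 11.9
  $35–64k: 0.2 × 84.1 = 16.82
  $65–74k: 0.13 × 43.9 = 5.707
  $75k+: 0.53 × 68.5 = 36.305
Post-stratified estimate = 70.732 → 70.7%.

70.7%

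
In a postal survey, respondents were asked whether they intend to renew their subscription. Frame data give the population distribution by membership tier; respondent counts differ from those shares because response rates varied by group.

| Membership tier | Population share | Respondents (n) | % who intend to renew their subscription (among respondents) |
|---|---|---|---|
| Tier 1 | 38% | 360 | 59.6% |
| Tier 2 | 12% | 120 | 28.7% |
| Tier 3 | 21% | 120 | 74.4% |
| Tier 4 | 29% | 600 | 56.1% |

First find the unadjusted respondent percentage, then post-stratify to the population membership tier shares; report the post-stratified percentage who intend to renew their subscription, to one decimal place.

58.0%

Unadjusted (pooled respondent) estimate weights by respondent counts:
  (360/1200)×59.6 + (120/1200)×28.7 + (120/1200)×74.4 + (600/1200)×56.1 = 56.24%
Reweighting by population membership tier shares:
  0.38×59.6 + 0.12×28.7 + 0.21×74.4 + 0.29×56.1 = 57.985%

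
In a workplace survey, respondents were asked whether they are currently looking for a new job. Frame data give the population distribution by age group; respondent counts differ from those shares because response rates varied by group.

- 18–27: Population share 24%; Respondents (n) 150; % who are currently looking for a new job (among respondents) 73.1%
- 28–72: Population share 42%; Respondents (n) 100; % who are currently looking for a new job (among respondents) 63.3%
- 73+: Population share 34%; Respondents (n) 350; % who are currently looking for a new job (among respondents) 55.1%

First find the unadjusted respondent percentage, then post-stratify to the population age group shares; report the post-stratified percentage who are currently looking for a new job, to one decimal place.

62.9%

Naive respondent-only estimate (weights = respondent counts):
  (150/600)×73.1 + (100/600)×63.3 + (350/600)×55.1 = 60.9667%
Post-stratifying to population shares instead:
  0.24×73.1 + 0.42×63.3 + 0.34×55.1 = 62.864%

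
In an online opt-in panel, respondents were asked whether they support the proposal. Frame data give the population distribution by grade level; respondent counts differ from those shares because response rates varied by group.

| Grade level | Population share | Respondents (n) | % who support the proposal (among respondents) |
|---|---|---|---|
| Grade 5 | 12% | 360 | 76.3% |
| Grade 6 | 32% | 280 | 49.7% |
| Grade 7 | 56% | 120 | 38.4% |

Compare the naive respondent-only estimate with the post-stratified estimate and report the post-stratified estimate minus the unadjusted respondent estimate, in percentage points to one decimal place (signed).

Without adjustment, the pooled respondent share is:
  (360/760)×76.3 + (280/760)×49.7 + (120/760)×38.4 = 60.5158%
Post-stratified estimate weights by population shares:
  0.12×76.3 + 0.32×49.7 + 0.56×38.4 = 46.564%
Difference = 46.564 − 60.5158 = -13.9518 pp.

-14.0 percentage points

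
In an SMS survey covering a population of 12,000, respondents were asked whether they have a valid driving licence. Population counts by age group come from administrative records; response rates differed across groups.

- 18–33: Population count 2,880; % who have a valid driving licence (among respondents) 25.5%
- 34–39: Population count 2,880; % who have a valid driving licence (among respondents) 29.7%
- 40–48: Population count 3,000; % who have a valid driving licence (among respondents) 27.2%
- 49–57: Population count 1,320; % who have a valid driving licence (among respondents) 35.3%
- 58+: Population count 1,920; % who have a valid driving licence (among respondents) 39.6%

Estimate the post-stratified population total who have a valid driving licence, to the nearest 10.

Each cell contributes its population count × the respondent rate:
  18–33: 2,880 × 25.5% = 734.4
  34–39: 2,880 × 29.7% = 855.36
  40–48: 3,000 × 27.2% = 816
  49–57: 1,320 × 35.3% = 465.96
  58+: 1,920 × 39.6% = 760.32
Estimated total = 3632.04 → 3,630.

3,630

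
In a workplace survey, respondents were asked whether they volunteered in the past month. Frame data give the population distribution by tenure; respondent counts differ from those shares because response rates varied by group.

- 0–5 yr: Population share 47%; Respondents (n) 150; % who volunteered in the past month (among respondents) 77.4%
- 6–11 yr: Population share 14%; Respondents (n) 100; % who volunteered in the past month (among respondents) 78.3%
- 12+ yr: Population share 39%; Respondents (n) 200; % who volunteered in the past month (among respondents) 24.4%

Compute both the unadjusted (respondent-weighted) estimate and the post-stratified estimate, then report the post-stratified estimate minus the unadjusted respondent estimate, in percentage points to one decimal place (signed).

Without adjustment, the pooled respondent share is:
  (150/450)×77.4 + (100/450)×78.3 + (200/450)×24.4 = 54.0444%
Reweighting by population tenure shares:
  0.47×77.4 + 0.14×78.3 + 0.39×24.4 = 56.856%
Difference = 56.856 − 54.0444 = 2.8116 pp.

+2.8 percentage points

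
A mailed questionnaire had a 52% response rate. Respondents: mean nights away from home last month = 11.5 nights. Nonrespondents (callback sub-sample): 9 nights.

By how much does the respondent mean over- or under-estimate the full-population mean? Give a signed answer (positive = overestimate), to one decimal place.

Nonresponse fraction = 1 − 0.52 = 0.48.
Bias = (nonresponse fraction) × (respondent mean − nonrespondent mean)
     = 0.48 × (11.5 − 9) = 0.48 × 2.5 = 1.2.

+1.2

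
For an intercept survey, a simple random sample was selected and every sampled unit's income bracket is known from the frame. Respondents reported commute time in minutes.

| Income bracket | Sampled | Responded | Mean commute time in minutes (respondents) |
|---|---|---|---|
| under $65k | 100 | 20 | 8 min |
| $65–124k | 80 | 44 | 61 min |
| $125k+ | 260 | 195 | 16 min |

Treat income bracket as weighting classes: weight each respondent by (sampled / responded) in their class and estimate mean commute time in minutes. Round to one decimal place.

Response rates by class: under $65k 20/100 = 20%, $65–124k 44/80 = 55%, $125k+ 195/260 = 75%.
Inverse-response-rate weighting restores each class to its sampled count, so class totals weight by n_sampled:
  under $65k: 100 × 8 = 800
  $65–124k: 80 × 61 = 4880
  $125k+: 260 × 16 = 4160
Adjusted estimate = 9840 / 440 = 22.3636 → 22.4.

22.4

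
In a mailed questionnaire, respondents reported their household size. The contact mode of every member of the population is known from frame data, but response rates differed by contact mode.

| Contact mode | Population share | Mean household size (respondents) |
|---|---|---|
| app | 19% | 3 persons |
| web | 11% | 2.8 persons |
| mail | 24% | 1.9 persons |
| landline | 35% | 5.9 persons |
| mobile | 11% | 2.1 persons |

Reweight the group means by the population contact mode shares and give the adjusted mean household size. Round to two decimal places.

Reweight to the known contact mode distribution:
  app: 0.19 × 3 = 0.57
  web: 0.11 × 2.8 = 0.308
  mail: 0.24 × 1.9 = 0.456
  landline: 0.35 × 5.9 = 2.065
  mobile: 0.11 × 2.1 = 0.231
Post-stratified estimate = 3.63 → 3.63.

3.63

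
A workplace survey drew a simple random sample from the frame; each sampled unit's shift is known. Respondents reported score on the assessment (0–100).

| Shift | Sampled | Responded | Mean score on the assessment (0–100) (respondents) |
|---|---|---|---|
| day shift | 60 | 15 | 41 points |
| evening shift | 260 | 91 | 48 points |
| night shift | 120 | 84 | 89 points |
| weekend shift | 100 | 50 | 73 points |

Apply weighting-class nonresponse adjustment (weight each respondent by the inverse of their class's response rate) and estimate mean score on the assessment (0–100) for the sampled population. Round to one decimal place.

Response rates by class: day shift 15/60 = 25%, evening shift 91/260 = 35%, night shift 84/120 = 70%, weekend shift 50/100 = 50%.
Inverse-response-rate weighting restores each class to its sampled count, so class totals weight by n_sampled:
  day shift: 60 × 41 = 2460
  evening shift: 260 × 48 = 12,480
  night shift: 120 × 89 = 10,680
  weekend shift: 100 × 73 = 7300
Adjusted estimate = 32,920 / 540 = 60.963 → 61.0.

61.0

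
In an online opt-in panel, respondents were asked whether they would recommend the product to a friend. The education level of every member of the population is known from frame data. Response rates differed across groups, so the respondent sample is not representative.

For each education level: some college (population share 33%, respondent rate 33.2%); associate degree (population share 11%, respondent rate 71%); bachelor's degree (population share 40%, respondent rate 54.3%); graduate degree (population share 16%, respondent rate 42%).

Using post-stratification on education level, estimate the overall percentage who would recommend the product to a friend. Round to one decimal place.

47.2%

Each cell contributes population-share × respondent value:
  some college: 0.33 × 33.2 = 10.956
  associate degree: 0.11 × 71 = 7.81
  bachelor's degree: 0.4 × 54.3 = 21.72
  graduate degree: 0.16 × 42 = 6.72
Post-stratified estimate = 47.206 → 47.2%.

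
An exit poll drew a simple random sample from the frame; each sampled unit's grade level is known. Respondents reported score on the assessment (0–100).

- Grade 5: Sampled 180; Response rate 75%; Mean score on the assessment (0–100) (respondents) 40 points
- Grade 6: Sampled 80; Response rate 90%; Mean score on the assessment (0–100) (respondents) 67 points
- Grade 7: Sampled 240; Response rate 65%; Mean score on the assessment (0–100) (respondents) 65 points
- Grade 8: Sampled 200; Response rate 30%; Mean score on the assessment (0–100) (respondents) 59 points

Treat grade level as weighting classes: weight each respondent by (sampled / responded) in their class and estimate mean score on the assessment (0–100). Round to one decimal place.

Each respondent's weight = sampled/responded in their class; summing within a class gives n_sampled, so:
  Grade 5: 180 × 40 = 7200
  Grade 6: 80 × 67 = 5360
  Grade 7: 240 × 65 = 15,600
  Grade 8: 200 × 59 = 11,800
Adjusted estimate = 39,960 / 700 = 57.0857 → 57.1.

57.1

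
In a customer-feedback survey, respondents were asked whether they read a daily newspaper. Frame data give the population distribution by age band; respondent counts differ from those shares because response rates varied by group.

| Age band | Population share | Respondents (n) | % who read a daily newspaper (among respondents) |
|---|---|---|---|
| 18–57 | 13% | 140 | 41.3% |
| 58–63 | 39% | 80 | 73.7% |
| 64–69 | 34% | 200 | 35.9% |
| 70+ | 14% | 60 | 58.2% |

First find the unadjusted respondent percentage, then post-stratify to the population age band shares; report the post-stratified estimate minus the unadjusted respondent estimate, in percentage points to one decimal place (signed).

+7.9 percentage points

Naive respondent-only estimate (weights = respondent counts):
  (140/480)×41.3 + (80/480)×73.7 + (200/480)×35.9 + (60/480)×58.2 = 46.5625%
Post-stratified estimate weights by population shares:
  0.13×41.3 + 0.39×73.7 + 0.34×35.9 + 0.14×58.2 = 54.466%
Difference = 54.466 − 46.5625 = 7.9035 pp.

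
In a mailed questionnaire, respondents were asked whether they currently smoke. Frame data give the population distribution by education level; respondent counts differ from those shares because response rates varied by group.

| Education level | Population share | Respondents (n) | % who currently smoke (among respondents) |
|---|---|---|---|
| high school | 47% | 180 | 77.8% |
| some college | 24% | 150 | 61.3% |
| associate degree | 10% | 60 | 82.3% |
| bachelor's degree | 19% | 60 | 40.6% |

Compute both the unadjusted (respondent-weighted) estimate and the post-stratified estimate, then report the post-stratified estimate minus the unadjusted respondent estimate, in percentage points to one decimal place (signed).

Naive respondent-only estimate (weights = respondent counts):
  (180/450)×77.8 + (150/450)×61.3 + (60/450)×82.3 + (60/450)×40.6 = 67.94%
Post-stratifying to population shares instead:
  0.47×77.8 + 0.24×61.3 + 0.1×82.3 + 0.19×40.6 = 67.222%
Difference = 67.222 − 67.94 = -0.718 pp.

-0.7 percentage points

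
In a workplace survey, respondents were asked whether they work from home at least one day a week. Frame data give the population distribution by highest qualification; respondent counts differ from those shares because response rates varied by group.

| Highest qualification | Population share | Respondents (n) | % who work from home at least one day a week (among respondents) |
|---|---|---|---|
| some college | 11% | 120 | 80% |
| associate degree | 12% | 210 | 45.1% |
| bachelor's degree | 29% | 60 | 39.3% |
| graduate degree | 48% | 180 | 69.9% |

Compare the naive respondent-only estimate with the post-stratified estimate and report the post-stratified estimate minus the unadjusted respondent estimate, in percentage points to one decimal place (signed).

Naive respondent-only estimate (weights = respondent counts):
  (120/570)×80 + (210/570)×45.1 + (60/570)×39.3 + (180/570)×69.9 = 59.6684%
Post-stratifying to population shares instead:
  0.11×80 + 0.12×45.1 + 0.29×39.3 + 0.48×69.9 = 59.161%
Difference = 59.161 − 59.6684 = -0.5074 pp.

-0.5 percentage points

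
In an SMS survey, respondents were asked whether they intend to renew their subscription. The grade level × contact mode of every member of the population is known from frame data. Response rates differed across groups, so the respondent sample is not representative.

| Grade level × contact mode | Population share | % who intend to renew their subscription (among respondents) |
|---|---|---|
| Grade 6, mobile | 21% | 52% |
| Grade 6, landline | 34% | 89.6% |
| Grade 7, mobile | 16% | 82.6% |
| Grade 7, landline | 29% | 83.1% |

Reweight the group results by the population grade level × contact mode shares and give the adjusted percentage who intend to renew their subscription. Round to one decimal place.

78.7%

Post-stratification weights by population share, not respondent share:
  Grade 6, mobile: 0.21 × 52 = 10.92
  Grade 6, landline: 0.34 × 89.6 = 30.464
  Grade 7, mobile: 0.16 × 82.6 = 13.216
  Grade 7, landline: 0.29 × 83.1 = 24.099
Post-stratified estimate = 78.699 → 78.7%.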